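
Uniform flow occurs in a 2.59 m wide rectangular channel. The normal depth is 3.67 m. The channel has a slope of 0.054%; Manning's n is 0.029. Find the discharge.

Flow area A = b·y = 2.59 × 3.67 = 9.505 m². Wetted perimeter P = b + 2y = 2.59 + 2×3.67 = 9.93 m.
Hydraulic radius R = A/P = 9.505/9.93 = 0.9572 m.
Manning's equation: Q = (1/n) A R^(2/3) S^(1/2) = (1/0.029) × 9.505 × 0.9572^(2/3) × 0.00054^(1/2) = 7.4 m³/s.

Q = 7.4 m³/s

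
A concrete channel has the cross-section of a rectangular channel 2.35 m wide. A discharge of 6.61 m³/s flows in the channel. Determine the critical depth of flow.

For a rectangular channel, critical depth y_c = (q²/g)^(1/3) where q = Q/b = 6.61/2.35 = 2.813 m²/s.
So y_c = (2.813²/9.81)^(1/3) = 0.931 m.

y_c = 0.931 m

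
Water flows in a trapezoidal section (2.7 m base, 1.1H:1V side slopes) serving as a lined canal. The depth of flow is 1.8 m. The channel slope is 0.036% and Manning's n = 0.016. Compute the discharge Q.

With bottom width b = 2.7 m and side slope z = 1.1: A = (b + zy)y = (2.7 + 1.1×1.8)×1.8 = 8.424 m²; P = b + 2y√(1+z²) = 2.7 + 2×1.8×1.487 = 8.052 m.
Hydraulic radius R = A/P = 8.424/8.052 = 1.046 m.
Manning's equation: Q = (1/n) A R^(2/3) S^(1/2) = (1/0.016) × 8.424 × 1.046^(2/3) × 0.00036^(1/2) = 10.3 m³/s.

Q = 10.3 m³/s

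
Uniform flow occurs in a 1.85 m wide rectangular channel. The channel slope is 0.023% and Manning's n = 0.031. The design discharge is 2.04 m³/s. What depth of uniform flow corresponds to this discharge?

Manning's equation rearranged: A R^(2/3) = nQ / (1·√S) = 0.031 × 2.04 / (√0.00023) = 4.17.
At y = 2.35 m: A R^(2/3) = 3.308 — low.
At y = 2.86 m: A R^(2/3) = 4.167 — close enough.

y_n = 2.86 m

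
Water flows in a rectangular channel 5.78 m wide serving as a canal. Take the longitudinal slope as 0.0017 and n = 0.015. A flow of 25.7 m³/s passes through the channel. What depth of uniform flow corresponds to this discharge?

Manning's equation rearranged: A R^(2/3) = nQ / (1·√S) = 0.015 × 25.7 / (√0.0017) = 9.35.
Trying y = 1.93 m: A R^(2/3) = 12.3 — too large.
Trying y = 1.26 m: A R^(2/3) = 6.675 — too small.
Trying y = 1.59 m: A R^(2/3) = 9.347 — close enough.

y_n = 1.59 m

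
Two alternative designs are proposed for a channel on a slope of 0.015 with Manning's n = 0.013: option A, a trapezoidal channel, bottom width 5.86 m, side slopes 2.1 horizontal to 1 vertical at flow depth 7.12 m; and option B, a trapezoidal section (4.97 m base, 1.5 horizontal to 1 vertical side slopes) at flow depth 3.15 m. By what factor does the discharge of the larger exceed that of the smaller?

7.79

Channel A: With bottom width b = 5.86 m and side slope z = 2.1: A = (b + zy)y = (5.86 + 2.1×7.12)×7.12 = 148.2 m²; P = b + 2y√(1+z²) = 5.86 + 2×7.12×2.326 = 38.98 m. Hydraulic radius R = A/P = 148.2/38.98 = 3.801 m. Q_A = (1/0.013)·148.2·3.801^(2/3)·√0.015 = 3400 m³/s.
Channel B: With bottom width b = 4.97 m and side slope z = 1.5: A = (b + zy)y = (4.97 + 1.5×3.15)×3.15 = 30.54 m²; P = b + 2y√(1+z²) = 4.97 + 2×3.15×1.803 = 16.33 m. Hydraulic radius R = A/P = 30.54/16.33 = 1.87 m. Q_B = (1/0.013)·30.54·1.87^(2/3)·√0.015 = 436.8 m³/s.
The larger discharge is 3400 m³/s and the smaller is 436.8 m³/s; the ratio is 7.79.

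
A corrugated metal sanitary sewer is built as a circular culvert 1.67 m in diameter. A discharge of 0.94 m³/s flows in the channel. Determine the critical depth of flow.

At critical depth, Q² T / (g A³) = 1, i.e. A³/T = Q²/g = 0.94²/9.81 = 0.09007.
Try y = 0.59 m: A³/T = 0.2076 — too large.
Try y = 0.332 m: A³/T = 0.02218 — too small.
Try y = 0.476 m: A³/T = 0.09043 — ≈ 0.09007.

y_c = 0.476 m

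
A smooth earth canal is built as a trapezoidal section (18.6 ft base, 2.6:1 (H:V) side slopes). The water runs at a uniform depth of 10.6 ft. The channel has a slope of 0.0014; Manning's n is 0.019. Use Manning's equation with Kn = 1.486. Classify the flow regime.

subcritical

With bottom width b = 18.6 ft and side slope z = 2.6: A = (b + zy)y = (18.6 + 2.6×10.6)×10.6 = 489.3 ft²; P = b + 2y√(1+z²) = 18.6 + 2×10.6×2.786 = 77.66 ft.
Hydraulic radius R = A/P = 489.3/77.66 = 6.301 ft.
V = (1.486/n) R^(2/3) √S = (1.486/0.019) × 6.301^(2/3) × √0.0014 = 9.983 ft/s. Hydraulic depth D_h = A/T = 489.3/73.72 = 6.637 ft.
Froude number Fr = V/√(g·D_h) = 9.983/√(32.2×6.637) = 0.683, which is less than 1, so the flow is subcritical.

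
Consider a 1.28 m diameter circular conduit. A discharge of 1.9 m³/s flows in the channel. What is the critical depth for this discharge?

y_c = 0.743 m

At critical depth, Q² T / (g A³) = 1, i.e. A³/T = Q²/g = 1.9²/9.81 = 0.368.
Trying y = 0.538 m: A³/T = 0.1071 — short.
Trying y = 0.822 m: A³/T = 0.5425 — over.
Trying y = 0.743 m: A³/T = 0.368 — close enough.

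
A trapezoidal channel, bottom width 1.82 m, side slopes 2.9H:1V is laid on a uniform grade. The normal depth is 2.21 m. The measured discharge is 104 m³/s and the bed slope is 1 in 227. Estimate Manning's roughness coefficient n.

With bottom width b = 1.82 m and side slope z = 2.9: A = (b + zy)y = (1.82 + 2.9×2.21)×2.21 = 18.19 m²; P = b + 2y√(1+z²) = 1.82 + 2×2.21×3.068 = 15.38 m.
Hydraulic radius R = A/P = 18.19/15.38 = 1.183 m.
Rearranging Manning's equation: n = (1/Q) A R^(2/3) S^(1/2) = (1/104) × 18.19 × 1.183^(2/3) × √0.004405 = 0.013.

n = 0.013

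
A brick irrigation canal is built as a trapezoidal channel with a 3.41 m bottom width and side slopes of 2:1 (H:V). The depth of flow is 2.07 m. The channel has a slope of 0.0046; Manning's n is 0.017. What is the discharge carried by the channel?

Q = 71.7 m³/s

With bottom width b = 3.41 m and side slope z = 2: A = (b + zy)y = (3.41 + 2×2.07)×2.07 = 15.63 m²; P = b + 2y√(1+z²) = 3.41 + 2×2.07×2.236 = 12.67 m.
Hydraulic radius R = A/P = 15.63/12.67 = 1.234 m.
Manning's equation: Q = (1/n) A R^(2/3) S^(1/2) = (1/0.017) × 15.63 × 1.234^(2/3) × 0.0046^(1/2) = 71.7 m³/s.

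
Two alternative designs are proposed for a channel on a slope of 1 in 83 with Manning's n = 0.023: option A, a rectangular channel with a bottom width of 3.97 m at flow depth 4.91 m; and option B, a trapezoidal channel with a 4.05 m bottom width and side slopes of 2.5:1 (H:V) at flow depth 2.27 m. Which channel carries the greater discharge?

channel B

Channel A: Flow area A = b·y = 3.97 × 4.91 = 19.49 m². Wetted perimeter P = b + 2y = 3.97 + 2×4.91 = 13.79 m. Hydraulic radius R = A/P = 19.49/13.79 = 1.414 m. Q_A = (1/0.023)·19.49·1.414^(2/3)·√0.01205 = 117.2 m³/s.
Channel B: With bottom width b = 4.05 m and side slope z = 2.5: A = (b + zy)y = (4.05 + 2.5×2.27)×2.27 = 22.08 m²; P = b + 2y√(1+z²) = 4.05 + 2×2.27×2.693 = 16.27 m. Hydraulic radius R = A/P = 22.08/16.27 = 1.356 m. Q_B = (1/0.023)·22.08·1.356^(2/3)·√0.01205 = 129.1 m³/s.
Q_A = 117.2 m³/s vs Q_B = 129.1 m³/s, so channel B carries more.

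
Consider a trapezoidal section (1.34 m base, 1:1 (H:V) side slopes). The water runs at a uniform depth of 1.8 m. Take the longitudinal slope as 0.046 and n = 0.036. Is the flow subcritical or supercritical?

With bottom width b = 1.34 m and side slope z = 1: A = (b + zy)y = (1.34 + 1×1.8)×1.8 = 5.652 m²; P = b + 2y√(1+z²) = 1.34 + 2×1.8×1.414 = 6.431 m.
Hydraulic radius R = A/P = 5.652/6.431 = 0.8788 m.
V = (1/n) R^(2/3) √S = (1/0.036) × 0.8788^(2/3) × √0.046 = 5.466 m/s. Hydraulic depth D_h = A/T = 5.652/4.94 = 1.144 m.
Froude number Fr = V/√(g·D_h) = 5.466/√(9.81×1.144) = 1.63, which is greater than 1, so the flow is supercritical.

supercritical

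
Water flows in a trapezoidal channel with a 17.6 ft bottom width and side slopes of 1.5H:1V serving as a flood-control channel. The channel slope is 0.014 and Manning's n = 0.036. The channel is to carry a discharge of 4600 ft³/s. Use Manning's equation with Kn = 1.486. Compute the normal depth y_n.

y_n = 9.31 ft

Manning's equation rearranged: A R^(2/3) = nQ / (1.486·√S) = 0.036 × 4600 / (1.486 × √0.014) = 941.8.
Trying y = 8.27 ft: A R^(2/3) = 747.9 — low.
Trying y = 10.1 ft: A R^(2/3) = 1107 — high.
Trying y = 9.31 ft: A R^(2/3) = 942.5 — matches.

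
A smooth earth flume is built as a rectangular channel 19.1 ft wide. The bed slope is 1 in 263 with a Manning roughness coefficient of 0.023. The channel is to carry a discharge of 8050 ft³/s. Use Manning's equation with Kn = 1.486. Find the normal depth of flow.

y_n = 28.5 ft

Manning's equation rearranged: A R^(2/3) = nQ / (1.486·√S) = 0.023 × 8050 / (1.486 × √0.003802) = 2021.
Trying y = 34.3 ft: A R^(2/3) = 2503 — high.
Trying y = 21.9 ft: A R^(2/3) = 1479 — low.
Trying y = 28.5 ft: A R^(2/3) = 2021 — ≈ 2021.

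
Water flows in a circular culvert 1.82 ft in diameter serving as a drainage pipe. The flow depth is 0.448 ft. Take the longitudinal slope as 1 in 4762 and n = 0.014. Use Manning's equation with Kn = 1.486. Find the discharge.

Q = 0.314 ft³/s

For a circular section of diameter D = 1.82 ft at depth y = 0.448 ft, the central angle is θ = 2 arccos(1 − 2y/D) = 2.077 rad. Then A = (D²/8)(θ − sin θ) = 0.4976 ft² and P = Dθ/2 = 1.89 ft.
Hydraulic radius R = A/P = 0.4976/1.89 = 0.2633 ft.
Manning's equation: Q = (1.486/n) A R^(2/3) S^(1/2) = (1.486/0.014) × 0.4976 × 0.2633^(2/3) × 0.00021^(1/2) = 0.314 ft³/s.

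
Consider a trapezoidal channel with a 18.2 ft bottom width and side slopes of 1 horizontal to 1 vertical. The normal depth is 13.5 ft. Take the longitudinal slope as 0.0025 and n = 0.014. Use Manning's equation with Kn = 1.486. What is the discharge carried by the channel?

With bottom width b = 18.2 ft and side slope z = 1: A = (b + zy)y = (18.2 + 1×13.5)×13.5 = 427.9 ft²; P = b + 2y√(1+z²) = 18.2 + 2×13.5×1.414 = 56.38 ft.
Hydraulic radius R = A/P = 427.9/56.38 = 7.59 ft.
Manning's equation: Q = (1.486/n) A R^(2/3) S^(1/2) = (1.486/0.014) × 427.9 × 7.59^(2/3) × 0.0025^(1/2) = 8770 ft³/s.

Q = 8770 ft³/s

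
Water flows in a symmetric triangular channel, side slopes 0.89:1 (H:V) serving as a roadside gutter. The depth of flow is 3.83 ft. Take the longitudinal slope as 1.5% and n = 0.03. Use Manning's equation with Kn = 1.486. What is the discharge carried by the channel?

Q = 93 ft³/s

For a triangular section with side slope z = 0.89: A = zy² = 0.89×3.83² = 13.06 ft²; P = 2y√(1+z²) = 2×3.83×1.339 = 10.25 ft.
Hydraulic radius R = A/P = 13.06/10.25 = 1.273 ft.
Manning's equation: Q = (1.486/n) A R^(2/3) S^(1/2) = (1.486/0.03) × 13.06 × 1.273^(2/3) × 0.015^(1/2) = 93 ft³/s.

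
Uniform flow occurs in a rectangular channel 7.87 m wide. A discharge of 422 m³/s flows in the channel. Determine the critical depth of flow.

y_c = 6.64 m

For a rectangular channel, critical depth y_c = (q²/g)^(1/3) where q = Q/b = 422/7.87 = 53.62 m²/s.
So y_c = (53.62²/9.81)^(1/3) = 6.64 m.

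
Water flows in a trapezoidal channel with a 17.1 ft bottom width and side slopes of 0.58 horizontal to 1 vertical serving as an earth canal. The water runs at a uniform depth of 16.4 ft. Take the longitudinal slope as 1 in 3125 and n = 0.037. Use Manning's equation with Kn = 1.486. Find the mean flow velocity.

V = 2.86 ft/s

With bottom width b = 17.1 ft and side slope z = 0.58: A = (b + zy)y = (17.1 + 0.58×16.4)×16.4 = 436.4 ft²; P = b + 2y√(1+z²) = 17.1 + 2×16.4×1.156 = 55.02 ft.
Hydraulic radius R = A/P = 436.4/55.02 = 7.933 ft.
From Manning's equation, V = (1.486/n) R^(2/3) S^(1/2) = (1.486/0.037) × 7.933^(2/3) × 0.00032^(1/2) = 2.86 ft/s.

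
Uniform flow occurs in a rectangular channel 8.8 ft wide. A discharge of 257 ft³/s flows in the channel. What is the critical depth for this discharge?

y_c = 2.98 ft

For a rectangular channel, critical depth y_c = (q²/g)^(1/3) where q = Q/b = 257/8.8 = 29.2 ft²/s.
So y_c = (29.2²/32.2)^(1/3) = 2.98 ft.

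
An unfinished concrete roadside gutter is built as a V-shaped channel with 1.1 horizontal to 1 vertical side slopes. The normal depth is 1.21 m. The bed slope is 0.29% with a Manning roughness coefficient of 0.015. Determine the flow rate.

Q = 3.38 m³/s

For a triangular section with side slope z = 1.1: A = zy² = 1.1×1.21² = 1.611 m²; P = 2y√(1+z²) = 2×1.21×1.487 = 3.598 m.
Hydraulic radius R = A/P = 1.611/3.598 = 0.4477 m.
Manning's equation: Q = (1/n) A R^(2/3) S^(1/2) = (1/0.015) × 1.611 × 0.4477^(2/3) × 0.0029^(1/2) = 3.38 m³/s.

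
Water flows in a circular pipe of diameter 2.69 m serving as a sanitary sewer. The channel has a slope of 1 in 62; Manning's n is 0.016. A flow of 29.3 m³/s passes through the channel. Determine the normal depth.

y_n = 1.9 m

Manning's equation rearranged: A R^(2/3) = nQ / (1·√S) = 0.016 × 29.3 / (√0.01613) = 3.691.
Trying y = 1.32 m: A R^(2/3) = 2.113 — too small.
Trying y = 2.33 m: A R^(2/3) = 4.555 — too large.
Trying y = 1.9 m: A R^(2/3) = 3.695 — close enough.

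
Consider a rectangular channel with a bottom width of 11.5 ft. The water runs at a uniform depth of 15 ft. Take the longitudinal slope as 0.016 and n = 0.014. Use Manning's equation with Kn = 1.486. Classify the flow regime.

supercritical

Flow area A = b·y = 11.5 × 15 = 172.5 ft². Wetted perimeter P = b + 2y = 11.5 + 2×15 = 41.5 ft.
Hydraulic radius R = A/P = 172.5/41.5 = 4.157 ft.
V = (1.486/n) R^(2/3) √S = (1.486/0.014) × 4.157^(2/3) × √0.016 = 34.71 ft/s. Hydraulic depth D_h = A/T = 172.5/11.5 = 15 ft.
Froude number Fr = V/√(g·D_h) = 34.71/√(32.2×15) = 1.58, which is greater than 1, so the flow is supercritical.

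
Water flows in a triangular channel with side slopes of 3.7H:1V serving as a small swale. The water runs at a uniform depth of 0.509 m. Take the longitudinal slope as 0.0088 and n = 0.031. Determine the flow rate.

For a triangular section with side slope z = 3.7: A = zy² = 3.7×0.509² = 0.9586 m²; P = 2y√(1+z²) = 2×0.509×3.833 = 3.902 m.
Hydraulic radius R = A/P = 0.9586/3.902 = 0.2457 m.
Manning's equation: Q = (1/n) A R^(2/3) S^(1/2) = (1/0.031) × 0.9586 × 0.2457^(2/3) × 0.0088^(1/2) = 1.14 m³/s.

Q = 1.14 m³/s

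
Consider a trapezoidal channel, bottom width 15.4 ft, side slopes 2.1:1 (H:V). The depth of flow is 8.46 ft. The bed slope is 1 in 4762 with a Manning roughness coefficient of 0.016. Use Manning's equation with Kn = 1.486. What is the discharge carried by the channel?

With bottom width b = 15.4 ft and side slope z = 2.1: A = (b + zy)y = (15.4 + 2.1×8.46)×8.46 = 280.6 ft²; P = b + 2y√(1+z²) = 15.4 + 2×8.46×2.326 = 54.75 ft.
Hydraulic radius R = A/P = 280.6/54.75 = 5.124 ft.
Manning's equation: Q = (1.486/n) A R^(2/3) S^(1/2) = (1.486/0.016) × 280.6 × 5.124^(2/3) × 0.00021^(1/2) = 1120 ft³/s.

Q = 1120 ft³/s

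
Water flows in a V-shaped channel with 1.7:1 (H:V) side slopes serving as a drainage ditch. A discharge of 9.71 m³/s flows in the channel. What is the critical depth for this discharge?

y_c = 1.46 m

At critical depth, Q² T / (g A³) = 1, i.e. A³/T = Q²/g = 9.71²/9.81 = 9.611.
Trying y = 1.7 m: A³/T = 20.52 — high.
Trying y = 1.19 m: A³/T = 3.448 — low.
Trying y = 1.46 m: A³/T = 9.586 — matches.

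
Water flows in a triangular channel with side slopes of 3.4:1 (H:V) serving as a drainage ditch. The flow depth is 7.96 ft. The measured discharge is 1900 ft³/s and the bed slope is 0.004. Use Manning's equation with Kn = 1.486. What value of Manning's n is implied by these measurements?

For a triangular section with side slope z = 3.4: A = zy² = 3.4×7.96² = 215.4 ft²; P = 2y√(1+z²) = 2×7.96×3.544 = 56.42 ft.
Hydraulic radius R = A/P = 215.4/56.42 = 3.818 ft.
Rearranging Manning's equation: n = (1.486/Q) A R^(2/3) S^(1/2) = (1.486/1900) × 215.4 × 3.818^(2/3) × √0.004 = 0.026.

n = 0.026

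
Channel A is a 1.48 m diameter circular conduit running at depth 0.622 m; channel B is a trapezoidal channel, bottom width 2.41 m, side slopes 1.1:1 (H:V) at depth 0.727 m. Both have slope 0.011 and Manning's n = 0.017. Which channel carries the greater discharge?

Channel A: For a circular section of diameter D = 1.48 m at depth y = 0.622 m, the central angle is θ = 2 arccos(1 − 2y/D) = 2.821 rad. Then A = (D²/8)(θ − sin θ) = 0.6863 m² and P = Dθ/2 = 2.088 m. Hydraulic radius R = A/P = 0.6863/2.088 = 0.3287 m. Q_A = (1/0.017)·0.6863·0.3287^(2/3)·√0.011 = 2.017 m³/s.
Channel B: With bottom width b = 2.41 m and side slope z = 1.1: A = (b + zy)y = (2.41 + 1.1×0.727)×0.727 = 2.333 m²; P = b + 2y√(1+z²) = 2.41 + 2×0.727×1.487 = 4.572 m. Hydraulic radius R = A/P = 2.333/4.572 = 0.5104 m. Q_B = (1/0.017)·2.333·0.5104^(2/3)·√0.011 = 9.195 m³/s.
Q_A = 2.017 m³/s vs Q_B = 9.195 m³/s, so channel B carries more.

channel B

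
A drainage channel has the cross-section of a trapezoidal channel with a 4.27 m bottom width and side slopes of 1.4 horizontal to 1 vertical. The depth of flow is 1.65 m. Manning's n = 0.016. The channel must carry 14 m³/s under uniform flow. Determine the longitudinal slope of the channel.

S = 0.000379

With bottom width b = 4.27 m and side slope z = 1.4: A = (b + zy)y = (4.27 + 1.4×1.65)×1.65 = 10.86 m²; P = b + 2y√(1+z²) = 4.27 + 2×1.65×1.72 = 9.948 m.
Hydraulic radius R = A/P = 10.86/9.948 = 1.091 m.
From Manning's equation, S = [nQ / (1 A R^(2/3))]² = [0.016 × 14 / (1 × 10.86 × 1.091^(2/3))]² = 0.000379.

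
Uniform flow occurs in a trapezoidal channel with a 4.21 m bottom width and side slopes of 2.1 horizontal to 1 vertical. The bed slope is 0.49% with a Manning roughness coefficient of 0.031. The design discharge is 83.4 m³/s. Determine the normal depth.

Manning's equation rearranged: A R^(2/3) = nQ / (1·√S) = 0.031 × 83.4 / (√0.0049) = 36.93.
Try y = 3.25 m: A R^(2/3) = 54.15 — too large.
Try y = 2.13 m: A R^(2/3) = 22.14 — too small.
Try y = 2.72 m: A R^(2/3) = 36.93 — matches.

y_n = 2.72 m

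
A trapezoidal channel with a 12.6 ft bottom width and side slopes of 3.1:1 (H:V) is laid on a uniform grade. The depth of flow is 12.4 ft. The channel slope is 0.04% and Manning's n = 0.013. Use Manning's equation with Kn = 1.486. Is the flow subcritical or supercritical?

subcritical

With bottom width b = 12.6 ft and side slope z = 3.1: A = (b + zy)y = (12.6 + 3.1×12.4)×12.4 = 632.9 ft²; P = b + 2y√(1+z²) = 12.6 + 2×12.4×3.257 = 93.38 ft.
Hydraulic radius R = A/P = 632.9/93.38 = 6.778 ft.
V = (1.486/n) R^(2/3) √S = (1.486/0.013) × 6.778^(2/3) × √0.0004 = 8.188 ft/s. Hydraulic depth D_h = A/T = 632.9/89.48 = 7.073 ft.
Froude number Fr = V/√(g·D_h) = 8.188/√(32.2×7.073) = 0.543, which is less than 1, so the flow is subcritical.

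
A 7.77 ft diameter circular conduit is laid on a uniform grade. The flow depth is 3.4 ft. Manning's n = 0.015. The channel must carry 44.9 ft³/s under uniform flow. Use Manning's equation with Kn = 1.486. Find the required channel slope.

For a circular section of diameter D = 7.77 ft at depth y = 3.4 ft, the central angle is θ = 2 arccos(1 − 2y/D) = 2.891 rad. Then A = (D²/8)(θ − sin θ) = 19.95 ft² and P = Dθ/2 = 11.23 ft.
Hydraulic radius R = A/P = 19.95/11.23 = 1.776 ft.
From Manning's equation, S = [nQ / (1.486 A R^(2/3))]² = [0.015 × 44.9 / (1.486 × 19.95 × 1.776^(2/3))]² = 0.00024.

S = 0.00024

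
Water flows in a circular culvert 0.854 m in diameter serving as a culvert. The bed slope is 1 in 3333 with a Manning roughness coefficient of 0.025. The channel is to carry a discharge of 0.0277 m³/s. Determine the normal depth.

Manning's equation rearranged: A R^(2/3) = nQ / (1·√S) = 0.025 × 0.0277 / (√0.0003) = 0.03998.
At y = 0.313 m: A R^(2/3) = 0.05866 — over.
At y = 0.256 m: A R^(2/3) = 0.04001 — ≈ 0.03998.

y_n = 0.256 m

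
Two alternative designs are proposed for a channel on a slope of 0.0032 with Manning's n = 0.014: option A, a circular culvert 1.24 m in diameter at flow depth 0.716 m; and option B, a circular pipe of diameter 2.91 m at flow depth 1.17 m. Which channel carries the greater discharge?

Channel A: For a circular section of diameter D = 1.24 m at depth y = 0.716 m, the central angle is θ = 2 arccos(1 − 2y/D) = 3.453 rad. Then A = (D²/8)(θ − sin θ) = 0.7224 m² and P = Dθ/2 = 2.141 m. Hydraulic radius R = A/P = 0.7224/2.141 = 0.3375 m. Q_A = (1/0.014)·0.7224·0.3375^(2/3)·√0.0032 = 1.415 m³/s.
Channel B: For a circular section of diameter D = 2.91 m at depth y = 1.17 m, the central angle is θ = 2 arccos(1 − 2y/D) = 2.747 rad. Then A = (D²/8)(θ − sin θ) = 2.501 m² and P = Dθ/2 = 3.997 m. Hydraulic radius R = A/P = 2.501/3.997 = 0.6258 m. Q_B = (1/0.014)·2.501·0.6258^(2/3)·√0.0032 = 7.394 m³/s.
Q_A = 1.415 m³/s vs Q_B = 7.394 m³/s, so channel B carries more.

channel B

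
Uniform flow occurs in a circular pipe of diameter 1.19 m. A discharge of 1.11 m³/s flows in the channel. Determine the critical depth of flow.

At critical depth, Q² T / (g A³) = 1, i.e. A³/T = Q²/g = 1.11²/9.81 = 0.1256.
Trying y = 0.622 m: A³/T = 0.1712 — high.
Trying y = 0.403 m: A³/T = 0.03239 — low.
Trying y = 0.574 m: A³/T = 0.126 — ≈ 0.1256.

y_c = 0.574 m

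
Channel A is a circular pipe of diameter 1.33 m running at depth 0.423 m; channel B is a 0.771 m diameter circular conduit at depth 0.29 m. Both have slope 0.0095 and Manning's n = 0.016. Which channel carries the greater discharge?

Channel A: For a circular section of diameter D = 1.33 m at depth y = 0.423 m, the central angle is θ = 2 arccos(1 − 2y/D) = 2.397 rad. Then A = (D²/8)(θ − sin θ) = 0.38 m² and P = Dθ/2 = 1.594 m. Hydraulic radius R = A/P = 0.38/1.594 = 0.2384 m. Q_A = (1/0.016)·0.38·0.2384^(2/3)·√0.0095 = 0.8902 m³/s.
Channel B: For a circular section of diameter D = 0.771 m at depth y = 0.29 m, the central angle is θ = 2 arccos(1 − 2y/D) = 2.641 rad. Then A = (D²/8)(θ − sin θ) = 0.1606 m² and P = Dθ/2 = 1.018 m. Hydraulic radius R = A/P = 0.1606/1.018 = 0.1577 m. Q_B = (1/0.016)·0.1606·0.1577^(2/3)·√0.0095 = 0.2855 m³/s.
Q_A = 0.8902 m³/s vs Q_B = 0.2855 m³/s, so channel A carries more.

channel A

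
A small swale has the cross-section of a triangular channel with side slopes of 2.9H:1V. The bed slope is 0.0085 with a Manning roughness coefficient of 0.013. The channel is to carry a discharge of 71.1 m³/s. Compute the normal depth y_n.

Manning's equation rearranged: A R^(2/3) = nQ / (1·√S) = 0.013 × 71.1 / (√0.0085) = 10.03.
Trying y = 2.34 m: A R^(2/3) = 16.98 — high.
Trying y = 1.49 m: A R^(2/3) = 5.097 — low.
Trying y = 1.92 m: A R^(2/3) = 10.02 — close enough.

y_n = 1.92 m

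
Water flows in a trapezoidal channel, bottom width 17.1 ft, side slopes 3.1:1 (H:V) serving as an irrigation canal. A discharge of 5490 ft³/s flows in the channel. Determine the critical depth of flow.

y_c = 9.06 ft

At critical depth, Q² T / (g A³) = 1, i.e. A³/T = Q²/g = 5490²/32.2 = 936000.
Try y = 6.49 ft: A³/T = 245800 — too small.
Try y = 10.6 ft: A³/T = 1793000 — too large.
Try y = 9.06 ft: A³/T = 936400 — ≈ 936000.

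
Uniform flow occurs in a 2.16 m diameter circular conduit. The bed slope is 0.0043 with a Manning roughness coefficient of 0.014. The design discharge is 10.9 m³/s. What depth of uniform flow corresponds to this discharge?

Manning's equation rearranged: A R^(2/3) = nQ / (1·√S) = 0.014 × 10.9 / (√0.0043) = 2.327.
Try y = 2.01 m: A R^(2/3) = 2.613 — too large.
Try y = 1.36 m: A R^(2/3) = 1.755 — too small.
Try y = 1.69 m: A R^(2/3) = 2.322 — matches.

y_n = 1.69 m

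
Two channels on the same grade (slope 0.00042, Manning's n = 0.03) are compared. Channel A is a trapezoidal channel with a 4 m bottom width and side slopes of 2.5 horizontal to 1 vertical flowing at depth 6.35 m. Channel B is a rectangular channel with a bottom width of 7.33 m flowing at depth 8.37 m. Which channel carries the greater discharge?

channel A

Channel A: With bottom width b = 4 m and side slope z = 2.5: A = (b + zy)y = (4 + 2.5×6.35)×6.35 = 126.2 m²; P = b + 2y√(1+z²) = 4 + 2×6.35×2.693 = 38.2 m. Hydraulic radius R = A/P = 126.2/38.2 = 3.304 m. Q_A = (1/0.03)·126.2·3.304^(2/3)·√0.00042 = 191.3 m³/s.
Channel B: Flow area A = b·y = 7.33 × 8.37 = 61.35 m². Wetted perimeter P = b + 2y = 7.33 + 2×8.37 = 24.07 m. Hydraulic radius R = A/P = 61.35/24.07 = 2.549 m. Q_B = (1/0.03)·61.35·2.549^(2/3)·√0.00042 = 78.21 m³/s.
Q_A = 191.3 m³/s vs Q_B = 78.21 m³/s, so channel A carries more.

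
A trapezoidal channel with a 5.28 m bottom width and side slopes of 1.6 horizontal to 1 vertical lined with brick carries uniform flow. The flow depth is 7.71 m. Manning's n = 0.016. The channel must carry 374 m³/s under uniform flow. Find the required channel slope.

With bottom width b = 5.28 m and side slope z = 1.6: A = (b + zy)y = (5.28 + 1.6×7.71)×7.71 = 135.8 m²; P = b + 2y√(1+z²) = 5.28 + 2×7.71×1.887 = 34.37 m.
Hydraulic radius R = A/P = 135.8/34.37 = 3.951 m.
From Manning's equation, S = [nQ / (1 A R^(2/3))]² = [0.016 × 374 / (1 × 135.8 × 3.951^(2/3))]² = 0.000311.

S = 0.000311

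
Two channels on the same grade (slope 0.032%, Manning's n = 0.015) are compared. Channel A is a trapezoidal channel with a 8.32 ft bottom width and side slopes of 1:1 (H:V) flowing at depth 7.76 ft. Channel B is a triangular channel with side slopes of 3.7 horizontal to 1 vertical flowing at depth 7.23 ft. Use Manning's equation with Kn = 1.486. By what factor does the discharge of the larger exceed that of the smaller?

1.39

Channel A: With bottom width b = 8.32 ft and side slope z = 1: A = (b + zy)y = (8.32 + 1×7.76)×7.76 = 124.8 ft²; P = b + 2y√(1+z²) = 8.32 + 2×7.76×1.414 = 30.27 ft. Hydraulic radius R = A/P = 124.8/30.27 = 4.122 ft. Q_A = (1.486/0.015)·124.8·4.122^(2/3)·√0.00032 = 568.5 ft³/s.
Channel B: For a triangular section with side slope z = 3.7: A = zy² = 3.7×7.23² = 193.4 ft²; P = 2y√(1+z²) = 2×7.23×3.833 = 55.42 ft. Hydraulic radius R = A/P = 193.4/55.42 = 3.49 ft. Q_B = (1.486/0.015)·193.4·3.49^(2/3)·√0.00032 = 788.6 ft³/s.
The larger discharge is 788.6 ft³/s and the smaller is 568.5 ft³/s; the ratio is 1.39.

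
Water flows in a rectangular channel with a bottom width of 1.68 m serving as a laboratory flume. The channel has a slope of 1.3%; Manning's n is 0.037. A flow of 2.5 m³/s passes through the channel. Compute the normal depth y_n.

y_n = 0.856 m

Manning's equation rearranged: A R^(2/3) = nQ / (1·√S) = 0.037 × 2.5 / (√0.013) = 0.8113.
Try y = 1.06 m: A R^(2/3) = 1.074 — over.
Try y = 0.719 m: A R^(2/3) = 0.6419 — short.
Try y = 0.856 m: A R^(2/3) = 0.8116 — ≈ 0.8113.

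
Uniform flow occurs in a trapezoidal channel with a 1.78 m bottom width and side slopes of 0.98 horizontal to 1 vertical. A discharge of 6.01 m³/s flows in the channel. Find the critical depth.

At critical depth, Q² T / (g A³) = 1, i.e. A³/T = Q²/g = 6.01²/9.81 = 3.682.
Try y = 0.708 m: A³/T = 1.696 — low.
Try y = 1.13 m: A³/T = 8.695 — high.
Try y = 0.887 m: A³/T = 3.688 — close enough.

y_c = 0.887 m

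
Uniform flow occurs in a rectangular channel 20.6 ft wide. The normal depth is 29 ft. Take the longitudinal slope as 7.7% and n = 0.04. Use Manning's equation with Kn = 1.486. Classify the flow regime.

supercritical

Flow area A = b·y = 20.6 × 29 = 597.4 ft². Wetted perimeter P = b + 2y = 20.6 + 2×29 = 78.6 ft.
Hydraulic radius R = A/P = 597.4/78.6 = 7.601 ft.
V = (1.486/n) R^(2/3) √S = (1.486/0.04) × 7.601^(2/3) × √0.077 = 39.85 ft/s. Hydraulic depth D_h = A/T = 597.4/20.6 = 29 ft.
Froude number Fr = V/√(g·D_h) = 39.85/√(32.2×29) = 1.3, which is greater than 1, so the flow is supercritical.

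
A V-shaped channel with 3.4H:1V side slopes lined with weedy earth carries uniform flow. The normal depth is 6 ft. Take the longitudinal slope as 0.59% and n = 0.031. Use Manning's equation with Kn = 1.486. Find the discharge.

Q = 912 ft³/s

For a triangular section with side slope z = 3.4: A = zy² = 3.4×6² = 122.4 ft²; P = 2y√(1+z²) = 2×6×3.544 = 42.53 ft.
Hydraulic radius R = A/P = 122.4/42.53 = 2.878 ft.
Manning's equation: Q = (1.486/n) A R^(2/3) S^(1/2) = (1.486/0.031) × 122.4 × 2.878^(2/3) × 0.0059^(1/2) = 912 ft³/s.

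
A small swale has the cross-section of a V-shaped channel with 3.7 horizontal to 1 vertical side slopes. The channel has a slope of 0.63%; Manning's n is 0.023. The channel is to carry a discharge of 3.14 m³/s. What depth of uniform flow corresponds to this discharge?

Manning's equation rearranged: A R^(2/3) = nQ / (1·√S) = 0.023 × 3.14 / (√0.0063) = 0.9099.
Try y = 0.615 m: A R^(2/3) = 0.6227 — low.
Try y = 0.709 m: A R^(2/3) = 0.91 — ≈ 0.9099.

y_n = 0.709 m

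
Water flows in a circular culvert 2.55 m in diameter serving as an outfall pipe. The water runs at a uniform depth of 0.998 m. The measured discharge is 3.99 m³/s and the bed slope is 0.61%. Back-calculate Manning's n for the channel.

For a circular section of diameter D = 2.55 m at depth y = 0.998 m, the central angle is θ = 2 arccos(1 − 2y/D) = 2.704 rad. Then A = (D²/8)(θ − sin θ) = 1.853 m² and P = Dθ/2 = 3.447 m.
Hydraulic radius R = A/P = 1.853/3.447 = 0.5375 m.
Rearranging Manning's equation: n = (1/Q) A R^(2/3) S^(1/2) = (1/3.99) × 1.853 × 0.5375^(2/3) × √0.0061 = 0.024.

n = 0.024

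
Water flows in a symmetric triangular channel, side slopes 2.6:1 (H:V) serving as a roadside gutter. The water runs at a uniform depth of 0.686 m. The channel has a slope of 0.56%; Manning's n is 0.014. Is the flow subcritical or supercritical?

For a triangular section with side slope z = 2.6: A = zy² = 2.6×0.686² = 1.224 m²; P = 2y√(1+z²) = 2×0.686×2.786 = 3.822 m.
Hydraulic radius R = A/P = 1.224/3.822 = 0.3201 m.
V = (1/n) R^(2/3) √S = (1/0.014) × 0.3201^(2/3) × √0.0056 = 2.501 m/s. Hydraulic depth D_h = A/T = 1.224/3.567 = 0.343 m.
Froude number Fr = V/√(g·D_h) = 2.501/√(9.81×0.343) = 1.36, which is greater than 1, so the flow is supercritical.

supercritical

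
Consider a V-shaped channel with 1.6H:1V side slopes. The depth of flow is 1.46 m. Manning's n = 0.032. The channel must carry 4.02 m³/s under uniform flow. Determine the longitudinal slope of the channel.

For a triangular section with side slope z = 1.6: A = zy² = 1.6×1.46² = 3.411 m²; P = 2y√(1+z²) = 2×1.46×1.887 = 5.509 m.
Hydraulic radius R = A/P = 3.411/5.509 = 0.619 m.
From Manning's equation, S = [nQ / (1 A R^(2/3))]² = [0.032 × 4.02 / (1 × 3.411 × 0.619^(2/3))]² = 0.0027.

S = 0.0027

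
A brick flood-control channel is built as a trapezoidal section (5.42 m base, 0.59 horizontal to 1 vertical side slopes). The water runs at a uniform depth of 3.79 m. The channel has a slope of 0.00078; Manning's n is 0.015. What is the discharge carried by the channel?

Q = 86.9 m³/s

With bottom width b = 5.42 m and side slope z = 0.59: A = (b + zy)y = (5.42 + 0.59×3.79)×3.79 = 29.02 m²; P = b + 2y√(1+z²) = 5.42 + 2×3.79×1.161 = 14.22 m.
Hydraulic radius R = A/P = 29.02/14.22 = 2.04 m.
Manning's equation: Q = (1/n) A R^(2/3) S^(1/2) = (1/0.015) × 29.02 × 2.04^(2/3) × 0.00078^(1/2) = 86.9 m³/s.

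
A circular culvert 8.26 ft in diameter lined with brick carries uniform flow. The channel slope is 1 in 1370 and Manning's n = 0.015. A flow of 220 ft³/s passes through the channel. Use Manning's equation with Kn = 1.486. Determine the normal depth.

Manning's equation rearranged: A R^(2/3) = nQ / (1.486·√S) = 0.015 × 220 / (1.486 × √0.0007299) = 82.2.
Try y = 7.23 ft: A R^(2/3) = 91.32 — too large.
Try y = 4.43 ft: A R^(2/3) = 48.85 — too small.
Try y = 6.4 ft: A R^(2/3) = 82.18 — matches.

y_n = 6.4 ft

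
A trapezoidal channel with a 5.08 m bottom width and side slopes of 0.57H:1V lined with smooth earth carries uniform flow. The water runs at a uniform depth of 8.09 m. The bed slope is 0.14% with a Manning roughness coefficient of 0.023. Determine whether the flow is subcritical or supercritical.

With bottom width b = 5.08 m and side slope z = 0.57: A = (b + zy)y = (5.08 + 0.57×8.09)×8.09 = 78.4 m²; P = b + 2y√(1+z²) = 5.08 + 2×8.09×1.151 = 23.7 m.
Hydraulic radius R = A/P = 78.4/23.7 = 3.308 m.
V = (1/n) R^(2/3) √S = (1/0.023) × 3.308^(2/3) × √0.0014 = 3.611 m/s. Hydraulic depth D_h = A/T = 78.4/14.3 = 5.482 m.
Froude number Fr = V/√(g·D_h) = 3.611/√(9.81×5.482) = 0.492, which is less than 1, so the flow is subcritical.

subcritical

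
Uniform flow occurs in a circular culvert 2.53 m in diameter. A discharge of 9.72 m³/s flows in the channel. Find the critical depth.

y_c = 1.42 m

At critical depth, Q² T / (g A³) = 1, i.e. A³/T = Q²/g = 9.72²/9.81 = 9.631.
Try y = 0.964 m: A³/T = 2.216 — short.
Try y = 1.58 m: A³/T = 14.7 — over.
Try y = 1.42 m: A³/T = 9.761 — ≈ 9.631.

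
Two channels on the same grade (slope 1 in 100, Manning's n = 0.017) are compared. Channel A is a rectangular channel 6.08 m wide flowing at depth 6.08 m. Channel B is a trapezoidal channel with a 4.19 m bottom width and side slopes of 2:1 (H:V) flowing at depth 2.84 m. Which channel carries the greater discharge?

channel A

Channel A: Flow area A = b·y = 6.08 × 6.08 = 36.97 m². Wetted perimeter P = b + 2y = 6.08 + 2×6.08 = 18.24 m. Hydraulic radius R = A/P = 36.97/18.24 = 2.027 m. Q_A = (1/0.017)·36.97·2.027^(2/3)·√0.01 = 348.2 m³/s.
Channel B: With bottom width b = 4.19 m and side slope z = 2: A = (b + zy)y = (4.19 + 2×2.84)×2.84 = 28.03 m²; P = b + 2y√(1+z²) = 4.19 + 2×2.84×2.236 = 16.89 m. Hydraulic radius R = A/P = 28.03/16.89 = 1.66 m. Q_B = (1/0.017)·28.03·1.66^(2/3)·√0.01 = 231.1 m³/s.
Q_A = 348.2 m³/s vs Q_B = 231.1 m³/s, so channel A carries more.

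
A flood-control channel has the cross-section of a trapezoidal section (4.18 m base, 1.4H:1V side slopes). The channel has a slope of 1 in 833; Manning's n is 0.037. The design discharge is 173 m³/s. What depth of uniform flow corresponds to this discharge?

Manning's equation rearranged: A R^(2/3) = nQ / (1·√S) = 0.037 × 173 / (√0.0012) = 184.7.
At y = 4.46 m: A R^(2/3) = 82.9 — low.
At y = 6.43 m: A R^(2/3) = 184.9 — matches.

y_n = 6.43 m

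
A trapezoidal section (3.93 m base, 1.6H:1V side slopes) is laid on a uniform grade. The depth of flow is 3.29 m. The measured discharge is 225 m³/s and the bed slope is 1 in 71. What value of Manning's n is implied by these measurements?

n = 0.024

With bottom width b = 3.93 m and side slope z = 1.6: A = (b + zy)y = (3.93 + 1.6×3.29)×3.29 = 30.25 m²; P = b + 2y√(1+z²) = 3.93 + 2×3.29×1.887 = 16.35 m.
Hydraulic radius R = A/P = 30.25/16.35 = 1.851 m.
Rearranging Manning's equation: n = (1/Q) A R^(2/3) S^(1/2) = (1/225) × 30.25 × 1.851^(2/3) × √0.01408 = 0.024.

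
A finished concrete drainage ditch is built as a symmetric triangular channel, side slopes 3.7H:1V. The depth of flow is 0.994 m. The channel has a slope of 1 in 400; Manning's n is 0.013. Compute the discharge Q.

For a triangular section with side slope z = 3.7: A = zy² = 3.7×0.994² = 3.656 m²; P = 2y√(1+z²) = 2×0.994×3.833 = 7.62 m.
Hydraulic radius R = A/P = 3.656/7.62 = 0.4798 m.
Manning's equation: Q = (1/n) A R^(2/3) S^(1/2) = (1/0.013) × 3.656 × 0.4798^(2/3) × 0.0025^(1/2) = 8.62 m³/s.

Q = 8.62 m³/s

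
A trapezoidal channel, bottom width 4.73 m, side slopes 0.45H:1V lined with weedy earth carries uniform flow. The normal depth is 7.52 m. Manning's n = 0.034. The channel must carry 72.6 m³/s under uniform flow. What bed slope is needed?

S = 0.0004

With bottom width b = 4.73 m and side slope z = 0.45: A = (b + zy)y = (4.73 + 0.45×7.52)×7.52 = 61.02 m²; P = b + 2y√(1+z²) = 4.73 + 2×7.52×1.097 = 21.22 m.
Hydraulic radius R = A/P = 61.02/21.22 = 2.875 m.
From Manning's equation, S = [nQ / (1 A R^(2/3))]² = [0.034 × 72.6 / (1 × 61.02 × 2.875^(2/3))]² = 0.0004.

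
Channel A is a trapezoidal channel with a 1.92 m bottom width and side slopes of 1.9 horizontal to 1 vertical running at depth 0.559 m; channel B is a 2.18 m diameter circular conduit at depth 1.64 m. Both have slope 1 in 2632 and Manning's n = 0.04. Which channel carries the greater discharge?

channel B

Channel A: With bottom width b = 1.92 m and side slope z = 1.9: A = (b + zy)y = (1.92 + 1.9×0.559)×0.559 = 1.667 m²; P = b + 2y√(1+z²) = 1.92 + 2×0.559×2.147 = 4.32 m. Hydraulic radius R = A/P = 1.667/4.32 = 0.3858 m. Q_A = (1/0.04)·1.667·0.3858^(2/3)·√0.0003799 = 0.4305 m³/s.
Channel B: For a circular section of diameter D = 2.18 m at depth y = 1.64 m, the central angle is θ = 2 arccos(1 − 2y/D) = 4.199 rad. Then A = (D²/8)(θ − sin θ) = 3.012 m² and P = Dθ/2 = 4.577 m. Hydraulic radius R = A/P = 3.012/4.577 = 0.6581 m. Q_B = (1/0.04)·3.012·0.6581^(2/3)·√0.0003799 = 1.111 m³/s.
Q_A = 0.4305 m³/s vs Q_B = 1.111 m³/s, so channel B carries more.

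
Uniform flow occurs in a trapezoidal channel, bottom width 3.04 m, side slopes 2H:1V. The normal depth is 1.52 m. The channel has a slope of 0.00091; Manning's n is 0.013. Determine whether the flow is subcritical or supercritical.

With bottom width b = 3.04 m and side slope z = 2: A = (b + zy)y = (3.04 + 2×1.52)×1.52 = 9.242 m²; P = b + 2y√(1+z²) = 3.04 + 2×1.52×2.236 = 9.838 m.
Hydraulic radius R = A/P = 9.242/9.838 = 0.9394 m.
V = (1/n) R^(2/3) √S = (1/0.013) × 0.9394^(2/3) × √0.00091 = 2.226 m/s. Hydraulic depth D_h = A/T = 9.242/9.12 = 1.013 m.
Froude number Fr = V/√(g·D_h) = 2.226/√(9.81×1.013) = 0.706, which is less than 1, so the flow is subcritical.

subcritical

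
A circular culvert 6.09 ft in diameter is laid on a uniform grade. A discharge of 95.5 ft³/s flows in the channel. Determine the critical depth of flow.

y_c = 2.61 ft

At critical depth, Q² T / (g A³) = 1, i.e. A³/T = Q²/g = 95.5²/32.2 = 283.2.
Trying y = 2.28 ft: A³/T = 167.4 — low.
Trying y = 3.08 ft: A³/T = 529.9 — high.
Trying y = 2.61 ft: A³/T = 281.3 — matches.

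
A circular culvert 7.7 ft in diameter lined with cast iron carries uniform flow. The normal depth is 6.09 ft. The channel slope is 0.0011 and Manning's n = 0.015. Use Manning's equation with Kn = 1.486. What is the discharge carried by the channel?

For a circular section of diameter D = 7.7 ft at depth y = 6.09 ft, the central angle is θ = 2 arccos(1 − 2y/D) = 4.384 rad. Then A = (D²/8)(θ − sin θ) = 39.5 ft² and P = Dθ/2 = 16.88 ft.
Hydraulic radius R = A/P = 39.5/16.88 = 2.341 ft.
Manning's equation: Q = (1.486/n) A R^(2/3) S^(1/2) = (1.486/0.015) × 39.5 × 2.341^(2/3) × 0.0011^(1/2) = 229 ft³/s.

Q = 229 ft³/s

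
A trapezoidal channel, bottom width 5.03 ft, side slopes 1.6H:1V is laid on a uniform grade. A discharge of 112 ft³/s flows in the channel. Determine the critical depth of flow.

At critical depth, Q² T / (g A³) = 1, i.e. A³/T = Q²/g = 112²/32.2 = 389.6.
At y = 2.36 ft: A³/T = 713.4 — high.
At y = 1.55 ft: A³/T = 157.9 — low.
At y = 2 ft: A³/T = 390.2 — ≈ 389.6.

y_c = 2 ft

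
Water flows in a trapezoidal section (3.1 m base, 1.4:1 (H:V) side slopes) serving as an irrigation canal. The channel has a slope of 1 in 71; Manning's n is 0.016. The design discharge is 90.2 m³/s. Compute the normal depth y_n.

y_n = 1.92 m

Manning's equation rearranged: A R^(2/3) = nQ / (1·√S) = 0.016 × 90.2 / (√0.01408) = 12.16.
Try y = 1.65 m: A R^(2/3) = 9.027 — low.
Try y = 2.39 m: A R^(2/3) = 18.92 — high.
Try y = 1.92 m: A R^(2/3) = 12.16 — matches.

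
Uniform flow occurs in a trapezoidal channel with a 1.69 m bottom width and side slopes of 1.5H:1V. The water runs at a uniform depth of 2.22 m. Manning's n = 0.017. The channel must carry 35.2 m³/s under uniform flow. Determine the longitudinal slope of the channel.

S = 0.00239

With bottom width b = 1.69 m and side slope z = 1.5: A = (b + zy)y = (1.69 + 1.5×2.22)×2.22 = 11.14 m²; P = b + 2y√(1+z²) = 1.69 + 2×2.22×1.803 = 9.694 m.
Hydraulic radius R = A/P = 11.14/9.694 = 1.15 m.
From Manning's equation, S = [nQ / (1 A R^(2/3))]² = [0.017 × 35.2 / (1 × 11.14 × 1.15^(2/3))]² = 0.00239.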